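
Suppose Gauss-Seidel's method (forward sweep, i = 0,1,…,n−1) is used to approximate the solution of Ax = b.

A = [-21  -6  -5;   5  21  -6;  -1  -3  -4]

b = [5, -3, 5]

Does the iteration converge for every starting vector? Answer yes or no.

Split A = D + L + U, D = diag(-21, 21, -4).
T_GS = -(D+L)⁻¹U: row 0 first, T[0,2] = -(-5)/(-21) = -0.2381; later rows by forward substitution.
  T[0,:] = [+0.0000 -0.2857 -0.2381]
  T[1,:] = [+0.0000 +0.0680 +0.3424]
  T[2,:] = [+0.0000 +0.0204 -0.1973]
|eigenvalues of T|: 0.2214, 0.0922, 0.0000.
ρ(T) = max|λ| = 0.2214; 0.2214 < 1 ⇒ converges.

yes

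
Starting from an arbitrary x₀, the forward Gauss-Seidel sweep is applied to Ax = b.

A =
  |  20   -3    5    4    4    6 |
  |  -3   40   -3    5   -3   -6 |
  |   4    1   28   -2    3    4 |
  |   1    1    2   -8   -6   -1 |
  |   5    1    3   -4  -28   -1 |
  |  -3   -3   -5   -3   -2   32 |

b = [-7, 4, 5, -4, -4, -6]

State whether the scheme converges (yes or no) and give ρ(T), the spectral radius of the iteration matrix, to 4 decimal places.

yes, ρ = 0.2481

A = D + L + U where D = diag(20, 40, 28, -8, -28, 32).
T_GS = -(D+L)⁻¹U: row 0 first, T[0,4] = -(4)/(20) = -0.2000; later rows by forward substitution.
  T[0,:] = [+0.0000  +0.1500  -0.2500  -0.2000  -0.2000  -0.3000]
  T[1,:] = [+0.0000  +0.0113  +0.0563  -0.1400  +0.0600  +0.1275]
  T[2,:] = [+0.0000  -0.0218  +0.0337  +0.1050  -0.0807  -0.1046]
  T[3,:] = [+0.0000  +0.0147  -0.0158  -0.0163  -0.7877  -0.1727]
  T[4,:] = [+0.0000  +0.0227  -0.0368  -0.0271  +0.0703  -0.0713]
  T[5,:] = [+0.0000  +0.0145  -0.0167  -0.0187  -0.0952  -0.0532]
moduli |λ_i(T)| = 0.2481, 0.1303, 0.1303, 0.0219, 0.0219, 0.0000.
ρ = 0.2481; 0.2481 < 1: convergent.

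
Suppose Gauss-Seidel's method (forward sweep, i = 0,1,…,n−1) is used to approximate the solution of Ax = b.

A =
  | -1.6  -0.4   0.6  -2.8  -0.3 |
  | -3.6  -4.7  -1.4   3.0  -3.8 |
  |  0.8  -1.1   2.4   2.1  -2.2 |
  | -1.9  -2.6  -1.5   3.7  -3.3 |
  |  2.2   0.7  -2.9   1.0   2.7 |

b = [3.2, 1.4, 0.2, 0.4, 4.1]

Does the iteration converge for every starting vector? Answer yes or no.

Diagonal D = diag(-1.6, -4.7, 2.4, 3.7, 2.7); L, U strict lower/upper.
GS T = -(D+L)⁻¹U: row 0 first, T[0,2] = -(0.6)/(-1.6) = +0.3750; later rows by forward substitution.
  T[0,:] = [+0.0000 -0.2500 +0.3750 -1.7500 -0.1875]
  T[1,:] = [+0.0000 +0.1915 -0.5851 +1.9787 -0.6649]
  T[2,:] = [+0.0000 +0.1711 -0.3932 +0.6152 +0.6744]
  T[3,:] = [+0.0000 +0.0755 -0.3780 +0.7412 +0.6018]
  T[4,:] = [+0.0000 +0.3099 -0.4362 +1.2992 +0.8266]
moduli |λ_i(T)| = 1.3861, 0.4265, 0.4265, 0.1878, 0.0000.
ρ = 1.3861; 1.3861 > 1, so it fails to converge.

no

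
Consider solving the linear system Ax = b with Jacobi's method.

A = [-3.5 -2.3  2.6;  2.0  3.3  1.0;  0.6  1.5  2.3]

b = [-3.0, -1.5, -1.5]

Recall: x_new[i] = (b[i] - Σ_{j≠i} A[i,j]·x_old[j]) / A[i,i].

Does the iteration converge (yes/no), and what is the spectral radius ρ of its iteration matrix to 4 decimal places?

yes, ρ = 0.8322

Let D = diag(-3.5, 3.3, 2.3); L, U the strict triangles.
Jacobi T = -D⁻¹(L+U): T[0,1] = -(-2.3)/(-3.5) = -0.6571; T[0,0] = 0.
  T[0,:] = [+0.0000  -0.6571  +0.7429]
  T[1,:] = [-0.6061  +0.0000  -0.3030]
  T[2,:] = [-0.2609  -0.6522  +0.0000]
moduli |λ_i(T)| = 0.8322, 0.5389, 0.5389.
spectral radius ρ = 0.8322; 0.8322 < 1: convergent.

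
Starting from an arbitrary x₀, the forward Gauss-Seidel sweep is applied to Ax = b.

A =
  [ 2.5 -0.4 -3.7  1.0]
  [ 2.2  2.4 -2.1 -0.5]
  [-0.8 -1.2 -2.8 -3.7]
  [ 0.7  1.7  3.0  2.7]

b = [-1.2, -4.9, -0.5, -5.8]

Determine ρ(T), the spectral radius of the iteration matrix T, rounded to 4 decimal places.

1.2210

Split A = D + L + U, D = diag(2.5, 2.4, -2.8, 2.7).
Gauss-Seidel: T = -(D+L)⁻¹U, row 0 first, T[0,3] = -(1)/(2.5) = -0.4000; later rows by forward substitution.
  T[0,:] = [+0.0000 +0.1600 +1.4800 -0.4000]
  T[1,:] = [+0.0000 -0.1467 -0.4817 +0.5750]
  T[2,:] = [+0.0000 +0.0171 -0.2164 -1.4536]
  T[3,:] = [+0.0000 +0.0318 +0.1600 +1.3567]
|roots of det(T-λI)|: 1.2210, 0.1982, 0.1982, 0.0000.
ρ = 1.2210; 1.2210 > 1 ⇒ diverges.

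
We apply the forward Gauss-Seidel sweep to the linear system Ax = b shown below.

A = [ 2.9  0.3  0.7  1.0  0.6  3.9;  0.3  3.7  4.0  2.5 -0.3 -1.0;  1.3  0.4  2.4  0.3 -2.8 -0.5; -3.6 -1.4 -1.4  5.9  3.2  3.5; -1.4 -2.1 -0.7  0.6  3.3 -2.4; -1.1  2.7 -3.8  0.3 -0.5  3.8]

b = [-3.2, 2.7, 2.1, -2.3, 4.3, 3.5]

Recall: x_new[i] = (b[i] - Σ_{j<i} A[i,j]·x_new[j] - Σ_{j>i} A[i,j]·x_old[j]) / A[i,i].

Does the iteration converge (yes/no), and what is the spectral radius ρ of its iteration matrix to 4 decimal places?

Write A = D+L+U with D = diag(2.9, 3.7, 2.4, 5.9, 3.3, 3.8).
Gauss-Seidel: T = -(D+L)⁻¹U, row 0 first, T[0,4] = -(0.6)/(2.9) = -0.2069; later rows by forward substitution.
  T[0,:] = [+0.0000, -0.1034, -0.2414, -0.3448, -0.2069, -1.3448]
  T[1,:] = [+0.0000, +0.0084, -1.0615, -0.6477, +0.0979, +0.3793]
  T[2,:] = [+0.0000, +0.0546, +0.3077, +0.1697, +1.2624, +0.8736]
  T[3,:] = [+0.0000, -0.0482, -0.3262, -0.3238, -0.3458, -1.1165]
  T[4,:] = [+0.0000, -0.0182, -0.6533, -0.4636, +0.3052, +0.7864]
  T[5,:] = [+0.0000, +0.0201, +0.9318, +0.4947, +1.2005, +0.4064]
|eigenvalues of T|: 1.4765, 0.7843, 0.7843, 0.1017, 0.0173, 0.0000.
spectral radius ρ = 1.4765; 1.4765 > 1, so it fails to converge.

no, ρ = 1.4765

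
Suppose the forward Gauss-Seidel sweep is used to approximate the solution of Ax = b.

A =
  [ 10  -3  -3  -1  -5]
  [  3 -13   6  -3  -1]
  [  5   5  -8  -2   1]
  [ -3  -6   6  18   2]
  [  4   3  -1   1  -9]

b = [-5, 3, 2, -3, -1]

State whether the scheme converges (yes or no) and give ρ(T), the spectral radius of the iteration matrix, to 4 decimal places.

Diagonal D = diag(10, -13, -8, 18, -9); L, U strict lower/upper.
Gauss-Seidel: T = -(D+L)⁻¹U, row 0 first, T[0,4] = -(-5)/(10) = +0.5000; later rows by forward substitution.
  T[0,:] = [+0.0000, +0.3000, +0.3000, +0.1000, +0.5000]
  T[1,:] = [+0.0000, +0.0692, +0.5308, -0.2077, +0.0385]
  T[2,:] = [+0.0000, +0.2308, +0.5192, -0.3173, +0.4615]
  T[3,:] = [+0.0000, -0.0038, +0.0538, +0.0532, -0.1688]
  T[4,:] = [+0.0000, +0.1303, +0.2585, +0.0164, +0.1650]
|roots of det(T-λI)|: 0.9005, 0.1676, 0.1676, 0.0676, 0.0000.
spectral radius ρ = 0.9005; 0.9005 < 1: convergent.

yes, ρ = 0.9005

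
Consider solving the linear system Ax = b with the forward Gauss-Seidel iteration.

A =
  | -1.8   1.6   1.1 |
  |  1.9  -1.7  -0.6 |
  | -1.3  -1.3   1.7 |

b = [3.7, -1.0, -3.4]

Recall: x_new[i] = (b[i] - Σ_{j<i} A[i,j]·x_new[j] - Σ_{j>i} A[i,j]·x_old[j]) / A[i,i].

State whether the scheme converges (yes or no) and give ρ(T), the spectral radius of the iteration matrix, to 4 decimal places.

no, ρ = 1.5593

A = D + L + U where D = diag(-1.8, -1.7, 1.7).
Gauss-Seidel: T = -(D+L)⁻¹U, row 0 first, T[0,1] = -(1.6)/(-1.8) = +0.8889; later rows by forward substitution.
  T[0,:] = [+0.0000, +0.8889, +0.6111]
  T[1,:] = [+0.0000, +0.9935, +0.3301]
  T[2,:] = [+0.0000, +1.4394, +0.7197]
moduli |λ_i(T)| = 1.5593, 0.1539, 0.0000.
ρ = 1.5593; 1.5593 > 1: divergent.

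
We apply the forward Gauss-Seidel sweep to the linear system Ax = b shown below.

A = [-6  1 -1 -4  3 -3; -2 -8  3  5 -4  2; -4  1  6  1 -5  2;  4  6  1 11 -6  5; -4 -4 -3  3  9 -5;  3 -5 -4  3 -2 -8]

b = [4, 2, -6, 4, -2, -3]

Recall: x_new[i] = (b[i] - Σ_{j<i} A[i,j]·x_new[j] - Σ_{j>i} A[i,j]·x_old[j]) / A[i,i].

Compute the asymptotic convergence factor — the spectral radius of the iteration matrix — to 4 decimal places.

Diagonal D = diag(-6, -8, 6, 11, 9, -8); L, U strict lower/upper.
GS T = -(D+L)⁻¹U: row 0 first, T[0,2] = -(-1)/(-6) = -0.1667; later rows by forward substitution.
  T[0,:] = [+0.0000, +0.1667, -0.1667, -0.6667, +0.5000, -0.5000]
  T[1,:] = [+0.0000, -0.0417, +0.4167, +0.7917, -0.6250, +0.3750]
  T[2,:] = [+0.0000, +0.1181, -0.1806, -0.7431, +1.2708, -0.7292]
  T[3,:] = [+0.0000, -0.0486, -0.1503, -0.1218, +0.5890, -0.4110]
  T[4,:] = [+0.0000, +0.1111, +0.1010, -0.1515, +0.1717, +0.3939]
  T[5,:] = [+0.0000, -0.0165, -0.3142, -0.3811, +0.1207, -0.3099]
|eigenvalues of T|: 1.1435, 0.3960, 0.3960, 0.2186, 0.0302, 0.0000.
ρ = 1.1435; 1.1435 > 1: divergent.

1.1435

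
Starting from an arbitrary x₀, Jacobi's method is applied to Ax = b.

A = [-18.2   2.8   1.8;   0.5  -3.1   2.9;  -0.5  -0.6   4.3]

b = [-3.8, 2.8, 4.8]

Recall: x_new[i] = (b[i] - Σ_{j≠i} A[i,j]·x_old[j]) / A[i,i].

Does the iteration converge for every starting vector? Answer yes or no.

A = D + L + U where D = diag(-18.2, -3.1, 4.3).
T_J = -D⁻¹(L+U): T[2,0] = -(-0.5)/(4.3) = +0.1163; T[2,2] = 0.
  T[0,:] = [+0.0000 +0.1538 +0.0989]
  T[1,:] = [+0.1613 +0.0000 +0.9355]
  T[2,:] = [+0.1163 +0.1395 +0.0000]
|roots of det(T-λI)|: 0.4565, 0.3310, 0.1255.
ρ = 0.4565; 0.4565 < 1: convergent.

yes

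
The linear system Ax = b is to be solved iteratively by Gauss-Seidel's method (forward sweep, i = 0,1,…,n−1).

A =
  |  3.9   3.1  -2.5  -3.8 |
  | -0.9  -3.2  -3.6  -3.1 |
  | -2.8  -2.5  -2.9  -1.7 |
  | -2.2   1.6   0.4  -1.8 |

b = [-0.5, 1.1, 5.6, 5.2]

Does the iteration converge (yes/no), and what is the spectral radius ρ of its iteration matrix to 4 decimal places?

Split A = D + L + U, D = diag(3.9, -3.2, -2.9, -1.8).
GS T = -(D+L)⁻¹U: row 0 first, T[0,2] = -(-2.5)/(3.9) = +0.6410; later rows by forward substitution.
  T[0,:] = [+0.0000, -0.7949, +0.6410, +0.9744]
  T[1,:] = [+0.0000, +0.2236, -1.3053, -1.2428]
  T[2,:] = [+0.0000, +0.5747, +0.5063, -0.4556]
  T[3,:] = [+0.0000, +1.2979, -1.8312, -2.3968]
|λ(T)| sorted: 1.4278, 0.8001, 0.5609, 0.0000.
ρ = 1.4278; 1.4278 > 1 ⇒ diverges.

no, ρ = 1.4278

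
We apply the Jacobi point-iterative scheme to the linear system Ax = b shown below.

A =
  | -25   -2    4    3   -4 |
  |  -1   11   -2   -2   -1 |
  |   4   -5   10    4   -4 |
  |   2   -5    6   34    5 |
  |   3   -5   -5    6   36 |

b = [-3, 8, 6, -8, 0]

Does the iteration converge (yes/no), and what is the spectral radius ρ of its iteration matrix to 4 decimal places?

yes, ρ = 0.5046

Diagonal D = diag(-25, 11, 10, 34, 36); L, U strict lower/upper.
Jacobi T = -D⁻¹(L+U): T[1,4] = -(-1)/(11) = +0.0909; T[1,1] = 0.
  T[0,:] = [+0.0000  -0.0800  +0.1600  +0.1200  -0.1600]
  T[1,:] = [+0.0909  +0.0000  +0.1818  +0.1818  +0.0909]
  T[2,:] = [-0.4000  +0.5000  +0.0000  -0.4000  +0.4000]
  T[3,:] = [-0.0588  +0.1471  -0.1765  +0.0000  -0.1471]
  T[4,:] = [-0.0833  +0.1389  +0.1389  -0.1667  +0.0000]
eigenvalue magnitudes: 0.5046, 0.3000, 0.2045, 0.2045, 0.1715.
spectral radius ρ = 0.5046; 0.5046 < 1 ⇒ converges.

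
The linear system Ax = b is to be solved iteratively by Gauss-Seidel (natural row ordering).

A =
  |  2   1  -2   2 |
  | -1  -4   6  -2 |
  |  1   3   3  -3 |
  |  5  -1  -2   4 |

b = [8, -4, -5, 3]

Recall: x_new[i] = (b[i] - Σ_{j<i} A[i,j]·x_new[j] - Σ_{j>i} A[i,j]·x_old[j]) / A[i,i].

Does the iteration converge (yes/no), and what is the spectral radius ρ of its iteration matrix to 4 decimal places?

Split A = D + L + U, D = diag(2, -4, 3, 4).
Gauss-Seidel: T = -(D+L)⁻¹U, row 0 first, T[0,1] = -(1)/(2) = -0.5000; later rows by forward substitution.
  T[0,:] = [+0.0000 -0.5000 +1.0000 -1.0000]
  T[1,:] = [+0.0000 +0.1250 +1.2500 -0.2500]
  T[2,:] = [+0.0000 +0.0417 -1.5833 +1.5833]
  T[3,:] = [+0.0000 +0.6771 -1.7292 +1.9792]
moduli |λ_i(T)| = 1.2761, 0.8571, 0.8571, 0.0000.
ρ = 1.2761; 1.2761 > 1, so it fails to converge.

no, ρ = 1.2761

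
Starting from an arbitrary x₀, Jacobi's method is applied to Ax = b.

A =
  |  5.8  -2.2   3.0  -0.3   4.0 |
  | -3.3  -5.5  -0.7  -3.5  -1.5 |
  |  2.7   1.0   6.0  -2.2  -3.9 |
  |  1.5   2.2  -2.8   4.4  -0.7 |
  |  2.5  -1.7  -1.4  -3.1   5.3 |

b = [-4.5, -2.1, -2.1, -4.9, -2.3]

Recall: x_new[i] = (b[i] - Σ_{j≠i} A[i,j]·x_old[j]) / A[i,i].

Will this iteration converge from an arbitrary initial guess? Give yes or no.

no

Diagonal D = diag(5.8, -5.5, 6, 4.4, 5.3); L, U strict lower/upper.
T_J = -D⁻¹(L+U): T[0,1] = -(-2.2)/(5.8) = +0.3793; T[0,0] = 0.
  T[0,:] = [+0.0000 +0.3793 -0.5172 +0.0517 -0.6897]
  T[1,:] = [-0.6000 +0.0000 -0.1273 -0.6364 -0.2727]
  T[2,:] = [-0.4500 -0.1667 +0.0000 +0.3667 +0.6500]
  T[3,:] = [-0.3409 -0.5000 +0.6364 +0.0000 +0.1591]
  T[4,:] = [-0.4717 +0.3208 +0.2642 +0.5849 +0.0000]
|λ(T)| sorted: 1.3302, 0.8512, 0.8512, 0.4858, 0.3565.
spectral radius ρ = 1.3302; 1.3302 > 1, so it fails to converge.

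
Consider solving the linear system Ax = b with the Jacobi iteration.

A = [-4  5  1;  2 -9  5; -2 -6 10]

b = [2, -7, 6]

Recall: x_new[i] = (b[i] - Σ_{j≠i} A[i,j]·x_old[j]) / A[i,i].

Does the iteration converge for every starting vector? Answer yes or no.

Diagonal D = diag(-4, -9, 10); L, U strict lower/upper.
T_J = -D⁻¹(L+U): T[1,0] = -(2)/(-9) = +0.2222; T[1,1] = 0.
  T[0,:] = [+0.0000 +1.2500 +0.2500]
  T[1,:] = [+0.2222 +0.0000 +0.5556]
  T[2,:] = [+0.2000 +0.6000 +0.0000]
|eigenvalues of T|: 0.9209, 0.6186, 0.3023.
spectral radius ρ = 0.9209; 0.9209 < 1 ⇒ converges.

yes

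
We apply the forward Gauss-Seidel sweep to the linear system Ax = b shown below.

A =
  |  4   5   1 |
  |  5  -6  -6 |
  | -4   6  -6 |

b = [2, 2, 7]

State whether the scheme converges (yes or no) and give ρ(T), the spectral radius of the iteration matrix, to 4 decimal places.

no, ρ = 1.5434

Let D = diag(4, -6, -6); L, U the strict triangles.
T_GS = -(D+L)⁻¹U: row 0 first, T[0,2] = -(1)/(4) = -0.2500; later rows by forward substitution.
  T[0,:] = [+0.0000  -1.2500  -0.2500]
  T[1,:] = [+0.0000  -1.0417  -1.2083]
  T[2,:] = [+0.0000  -0.2083  -1.0417]
|roots of det(T-λI)|: 1.5434, 0.5399, 0.0000.
spectral radius ρ = 1.5434; 1.5434 > 1: divergent.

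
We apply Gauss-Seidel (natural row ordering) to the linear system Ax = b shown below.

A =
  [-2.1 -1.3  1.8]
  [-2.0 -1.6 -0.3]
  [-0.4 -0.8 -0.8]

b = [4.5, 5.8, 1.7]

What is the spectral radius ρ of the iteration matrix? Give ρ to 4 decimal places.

Diagonal D = diag(-2.1, -1.6, -0.8); L, U strict lower/upper.
Gauss-Seidel: T = -(D+L)⁻¹U, row 0 first, T[0,1] = -(-1.3)/(-2.1) = -0.6190; later rows by forward substitution.
  T[0,:] = [+0.0000, -0.6190, +0.8571]
  T[1,:] = [+0.0000, +0.7738, -1.2589]
  T[2,:] = [+0.0000, -0.4643, +0.8304]
moduli |λ_i(T)| = 1.5671, 0.0370, 0.0000.
ρ = 1.5671; 1.5671 > 1: divergent.

1.5671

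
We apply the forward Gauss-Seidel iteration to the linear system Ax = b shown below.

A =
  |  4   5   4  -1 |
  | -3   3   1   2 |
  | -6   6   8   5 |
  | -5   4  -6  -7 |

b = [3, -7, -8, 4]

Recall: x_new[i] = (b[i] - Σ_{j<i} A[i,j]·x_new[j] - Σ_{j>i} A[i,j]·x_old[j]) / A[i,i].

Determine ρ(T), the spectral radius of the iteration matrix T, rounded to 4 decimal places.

Let D = diag(4, 3, 8, -7); L, U the strict triangles.
Gauss-Seidel: T = -(D+L)⁻¹U, row 0 first, T[0,1] = -(5)/(4) = -1.2500; later rows by forward substitution.
  T[0,:] = [+0.0000, -1.2500, -1.0000, +0.2500]
  T[1,:] = [+0.0000, -1.2500, -1.3333, -0.4167]
  T[2,:] = [+0.0000, +0.0000, +0.2500, -0.1250]
  T[3,:] = [+0.0000, +0.1786, -0.2619, -0.3095]
moduli |λ_i(T)| = 1.1295, 0.5057, 0.3257, 0.0000.
spectral radius ρ = 1.1295; 1.1295 > 1, so it fails to converge.

1.1295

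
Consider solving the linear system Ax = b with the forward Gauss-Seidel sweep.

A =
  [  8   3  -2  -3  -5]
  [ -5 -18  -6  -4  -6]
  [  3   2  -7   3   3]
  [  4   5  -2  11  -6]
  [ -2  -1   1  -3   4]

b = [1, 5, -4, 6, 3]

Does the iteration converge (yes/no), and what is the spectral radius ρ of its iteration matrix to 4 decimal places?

yes, ρ = 0.8606

A = D + L + U where D = diag(8, -18, -7, 11, 4).
Gauss-Seidel: T = -(D+L)⁻¹U, row 0 first, T[0,1] = -(3)/(8) = -0.3750; later rows by forward substitution.
  T[0,:] = [+0.0000  -0.3750  +0.2500  +0.3750  +0.6250]
  T[1,:] = [+0.0000  +0.1042  -0.4028  -0.3264  -0.5069]
  T[2,:] = [+0.0000  -0.1310  -0.0079  +0.4960  +0.5516]
  T[3,:] = [+0.0000  +0.0652  +0.0907  +0.1022  +0.6489]
  T[4,:] = [+0.0000  -0.0798  +0.0943  +0.0585  +0.5345]
eigenvalue magnitudes: 0.8606, 0.2800, 0.2462, 0.2462, 0.0000.
ρ(T) = max|λ| = 0.8606; 0.8606 < 1: convergent.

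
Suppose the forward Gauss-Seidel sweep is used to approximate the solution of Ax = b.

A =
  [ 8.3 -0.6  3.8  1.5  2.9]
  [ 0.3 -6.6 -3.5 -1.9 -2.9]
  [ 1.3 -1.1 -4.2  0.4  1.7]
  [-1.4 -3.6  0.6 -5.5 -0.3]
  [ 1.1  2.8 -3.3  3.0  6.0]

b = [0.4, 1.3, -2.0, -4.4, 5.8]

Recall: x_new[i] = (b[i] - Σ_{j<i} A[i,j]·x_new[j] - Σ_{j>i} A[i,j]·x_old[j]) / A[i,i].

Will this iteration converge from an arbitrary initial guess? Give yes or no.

Write A = D+L+U with D = diag(8.3, -6.6, -4.2, -5.5, 6).
T_GS = -(D+L)⁻¹U: row 0 first, T[0,4] = -(2.9)/(8.3) = -0.3494; later rows by forward substitution.
  T[0,:] = [+0.0000 +0.0723 -0.4578 -0.1807 -0.3494]
  T[1,:] = [+0.0000 +0.0033 -0.5511 -0.2961 -0.4553]
  T[2,:] = [+0.0000 +0.0215 +0.0026 +0.1168 +0.4159]
  T[3,:] = [+0.0000 -0.0182 +0.4776 +0.2526 +0.3778]
  T[4,:] = [+0.0000 +0.0061 +0.1038 +0.1093 +0.3164]
|λ(T)| sorted: 0.6468, 0.0776, 0.0299, 0.0243, 0.0000.
spectral radius ρ = 0.6468; 0.6468 < 1: convergent.

yes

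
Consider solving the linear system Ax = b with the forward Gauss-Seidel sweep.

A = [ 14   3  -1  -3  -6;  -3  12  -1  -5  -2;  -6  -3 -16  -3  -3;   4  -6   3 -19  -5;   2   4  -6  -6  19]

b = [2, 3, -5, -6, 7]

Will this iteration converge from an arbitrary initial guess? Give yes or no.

yes

Let D = diag(14, 12, -16, -19, 19); L, U the strict triangles.
Gauss-Seidel: T = -(D+L)⁻¹U, row 0 first, T[0,2] = -(-1)/(14) = +0.0714; later rows by forward substitution.
  T[0,:] = [+0.0000 -0.2143 +0.0714 +0.2143 +0.4286]
  T[1,:] = [+0.0000 -0.0536 +0.1012 +0.4702 +0.2738]
  T[2,:] = [+0.0000 +0.0904 -0.0458 -0.3560 -0.3996]
  T[3,:] = [+0.0000 -0.0139 -0.0241 -0.1596 -0.3225]
  T[4,:] = [+0.0000 +0.0580 -0.0509 -0.2844 -0.3308]
|λ(T)| sorted: 0.6550, 0.0817, 0.0817, 0.0212, 0.0000.
ρ = 0.6550; 0.6550 < 1: convergent.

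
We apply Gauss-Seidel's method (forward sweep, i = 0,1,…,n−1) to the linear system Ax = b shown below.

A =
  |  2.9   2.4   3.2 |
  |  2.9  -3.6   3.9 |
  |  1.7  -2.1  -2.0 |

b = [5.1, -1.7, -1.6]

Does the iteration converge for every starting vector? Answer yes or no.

no

A = D + L + U where D = diag(2.9, -3.6, -2).
T_GS = -(D+L)⁻¹U: row 0 first, T[0,2] = -(3.2)/(2.9) = -1.1034; later rows by forward substitution.
  T[0,:] = [+0.0000 -0.8276 -1.1034]
  T[1,:] = [+0.0000 -0.6667 +0.1944]
  T[2,:] = [+0.0000 -0.0034 -1.1421]
moduli |λ_i(T)| = 1.1407, 0.6681, 0.0000.
ρ(T) = max|λ| = 1.1407; 1.1407 > 1 ⇒ diverges.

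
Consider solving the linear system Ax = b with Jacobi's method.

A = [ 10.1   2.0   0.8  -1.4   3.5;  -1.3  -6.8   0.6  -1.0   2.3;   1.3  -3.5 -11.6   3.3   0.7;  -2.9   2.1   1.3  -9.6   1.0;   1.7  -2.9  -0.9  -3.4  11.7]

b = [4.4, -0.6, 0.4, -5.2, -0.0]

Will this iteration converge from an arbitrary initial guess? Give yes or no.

yes

A = D + L + U where D = diag(10.1, -6.8, -11.6, -9.6, 11.7).
Jacobi: T = -D⁻¹(L+U), T[4,0] = -(1.7)/(11.7) = -0.1453; T[4,4] = 0.
  T[0,:] = [+0.0000  -0.1980  -0.0792  +0.1386  -0.3465]
  T[1,:] = [-0.1912  +0.0000  +0.0882  -0.1471  +0.3382]
  T[2,:] = [+0.1121  -0.3017  +0.0000  +0.2845  +0.0603]
  T[3,:] = [-0.3021  +0.2188  +0.1354  +0.0000  +0.1042]
  T[4,:] = [-0.1453  +0.2479  +0.0769  +0.2906  +0.0000]
eigenvalue magnitudes: 0.5250, 0.3289, 0.3289, 0.1824, 0.0742.
spectral radius ρ = 0.5250; 0.5250 < 1 ⇒ converges.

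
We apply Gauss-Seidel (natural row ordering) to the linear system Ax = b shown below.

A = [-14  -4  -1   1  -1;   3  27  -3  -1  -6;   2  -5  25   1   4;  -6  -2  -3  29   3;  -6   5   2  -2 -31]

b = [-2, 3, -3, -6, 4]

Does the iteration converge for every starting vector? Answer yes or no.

yes

Split A = D + L + U, D = diag(-14, 27, 25, 29, -31).
Gauss-Seidel: T = -(D+L)⁻¹U, row 0 first, T[0,1] = -(-4)/(-14) = -0.2857; later rows by forward substitution.
  T[0,:] = [+0.0000  -0.2857  -0.0714  +0.0714  -0.0714]
  T[1,:] = [+0.0000  +0.0317  +0.1190  +0.0291  +0.2302]
  T[2,:] = [+0.0000  +0.0292  +0.0295  -0.0399  -0.1083]
  T[3,:] = [+0.0000  -0.0539  -0.0035  +0.0127  -0.1136]
  T[4,:] = [+0.0000  +0.0658  +0.0352  -0.0125  +0.0513]
|roots of det(T-λI)|: 0.1573, 0.0949, 0.0413, 0.0413, 0.0000.
ρ(T) = max|λ| = 0.1573; 0.1573 < 1: convergent.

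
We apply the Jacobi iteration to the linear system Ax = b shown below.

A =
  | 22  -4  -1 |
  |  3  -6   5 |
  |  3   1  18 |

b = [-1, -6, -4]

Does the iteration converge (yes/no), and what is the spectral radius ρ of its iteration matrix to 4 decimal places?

Write A = D+L+U with D = diag(22, -6, 18).
Jacobi T = -D⁻¹(L+U): T[1,2] = -(5)/(-6) = +0.8333; T[1,1] = 0.
  T[0,:] = [+0.0000  +0.1818  +0.0455]
  T[1,:] = [+0.5000  +0.0000  +0.8333]
  T[2,:] = [-0.1667  -0.0556  +0.0000]
|eigenvalues of T|: 0.3394, 0.2795, 0.2795.
spectral radius ρ = 0.3394; 0.3394 < 1, so it converges for any x₀.

yes, ρ = 0.3394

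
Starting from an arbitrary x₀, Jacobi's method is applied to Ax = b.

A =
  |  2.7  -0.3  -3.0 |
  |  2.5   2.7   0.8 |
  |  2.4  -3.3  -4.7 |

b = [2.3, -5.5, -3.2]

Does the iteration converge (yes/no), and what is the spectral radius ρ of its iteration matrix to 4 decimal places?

no, ρ = 1.1371

A = D + L + U where D = diag(2.7, 2.7, -4.7).
T_J = -D⁻¹(L+U): T[2,1] = -(-3.3)/(-4.7) = -0.7021; T[2,2] = 0.
  T[0,:] = [+0.0000 +0.1111 +1.1111]
  T[1,:] = [-0.9259 +0.0000 -0.2963]
  T[2,:] = [+0.5106 -0.7021 +0.0000]
|roots of det(T-λI)|: 1.1371, 0.7877, 0.7877.
ρ(T) = max|λ| = 1.1371; 1.1371 > 1, so it fails to converge.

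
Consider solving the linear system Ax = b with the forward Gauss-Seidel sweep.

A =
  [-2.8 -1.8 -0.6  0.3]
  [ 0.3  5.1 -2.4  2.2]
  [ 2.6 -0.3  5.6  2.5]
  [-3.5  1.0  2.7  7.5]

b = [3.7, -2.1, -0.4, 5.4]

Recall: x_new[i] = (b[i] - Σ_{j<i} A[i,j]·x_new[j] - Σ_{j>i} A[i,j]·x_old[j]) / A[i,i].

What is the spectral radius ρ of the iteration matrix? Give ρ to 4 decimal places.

0.9377

Write A = D+L+U with D = diag(-2.8, 5.1, 5.6, 7.5).
Gauss-Seidel: T = -(D+L)⁻¹U, row 0 first, T[0,1] = -(-1.8)/(-2.8) = -0.6429; later rows by forward substitution.
  T[0,:] = [+0.0000, -0.6429, -0.2143, +0.1071]
  T[1,:] = [+0.0000, +0.0378, +0.4832, -0.4377]
  T[2,:] = [+0.0000, +0.3005, +0.1254, -0.5196]
  T[3,:] = [+0.0000, -0.4132, -0.2096, +0.2954]
|roots of det(T-λI)|: 0.9377, 0.2593, 0.2593, 0.0000.
spectral radius ρ = 0.9377; 0.9377 < 1 ⇒ converges.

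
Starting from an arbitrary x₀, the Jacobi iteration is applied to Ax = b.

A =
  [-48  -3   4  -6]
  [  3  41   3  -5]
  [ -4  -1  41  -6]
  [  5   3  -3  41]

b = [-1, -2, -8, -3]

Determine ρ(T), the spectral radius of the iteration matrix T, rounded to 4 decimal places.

Write A = D+L+U with D = diag(-48, 41, 41, 41).
Jacobi T = -D⁻¹(L+U): T[1,0] = -(3)/(41) = -0.0732; T[1,1] = 0.
  T[0,:] = [+0.0000  -0.0625  +0.0833  -0.1250]
  T[1,:] = [-0.0732  +0.0000  -0.0732  +0.1220]
  T[2,:] = [+0.0976  +0.0244  +0.0000  +0.1463]
  T[3,:] = [-0.1220  -0.0732  +0.0732  +0.0000]
|eigenvalues of T|: 0.1713, 0.1170, 0.1025, 0.0482.
spectral radius ρ = 0.1713; 0.1713 < 1 ⇒ converges.

0.1713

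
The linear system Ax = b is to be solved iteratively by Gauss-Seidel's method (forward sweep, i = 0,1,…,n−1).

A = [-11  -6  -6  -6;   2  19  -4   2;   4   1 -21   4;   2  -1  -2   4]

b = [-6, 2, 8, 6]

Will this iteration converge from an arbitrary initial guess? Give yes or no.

A = D + L + U where D = diag(-11, 19, -21, 4).
T_GS = -(D+L)⁻¹U: row 0 first, T[0,2] = -(-6)/(-11) = -0.5455; later rows by forward substitution.
  T[0,:] = [+0.0000, -0.5455, -0.5455, -0.5455]
  T[1,:] = [+0.0000, +0.0574, +0.2679, -0.0478]
  T[2,:] = [+0.0000, -0.1012, -0.0911, +0.0843]
  T[3,:] = [+0.0000, +0.2365, +0.2941, +0.3029]
moduli |λ_i(T)| = 0.3591, 0.1745, 0.1745, 0.0000.
spectral radius ρ = 0.3591; 0.3591 < 1: convergent.

yes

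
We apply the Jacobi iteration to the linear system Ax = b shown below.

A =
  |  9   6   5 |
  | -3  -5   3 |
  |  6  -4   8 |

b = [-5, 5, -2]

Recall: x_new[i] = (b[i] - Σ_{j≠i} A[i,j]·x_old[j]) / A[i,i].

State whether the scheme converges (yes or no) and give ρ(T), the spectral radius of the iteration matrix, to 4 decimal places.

no, ρ = 1.2239

Write A = D+L+U with D = diag(9, -5, 8).
Jacobi: T = -D⁻¹(L+U), T[2,1] = -(-4)/(8) = +0.5000; T[2,2] = 0.
  T[0,:] = [+0.0000, -0.6667, -0.5556]
  T[1,:] = [-0.6000, +0.0000, +0.6000]
  T[2,:] = [-0.7500, +0.5000, +0.0000]
moduli |λ_i(T)| = 1.2239, 0.6175, 0.6175.
ρ = 1.2239; 1.2239 > 1: divergent.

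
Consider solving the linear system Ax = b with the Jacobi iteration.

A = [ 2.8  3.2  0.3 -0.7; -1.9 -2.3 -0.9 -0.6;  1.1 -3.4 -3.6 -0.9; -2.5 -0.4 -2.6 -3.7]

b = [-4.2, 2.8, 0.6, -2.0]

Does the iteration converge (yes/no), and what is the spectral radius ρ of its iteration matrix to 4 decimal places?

no, ρ = 1.2211

Write A = D+L+U with D = diag(2.8, -2.3, -3.6, -3.7).
Jacobi T = -D⁻¹(L+U): T[3,0] = -(-2.5)/(-3.7) = -0.6757; T[3,3] = 0.
  T[0,:] = [+0.0000  -1.1429  -0.1071  +0.2500]
  T[1,:] = [-0.8261  +0.0000  -0.3913  -0.2609]
  T[2,:] = [+0.3056  -0.9444  +0.0000  -0.2500]
  T[3,:] = [-0.6757  -0.1081  -0.7027  +0.0000]
|roots of det(T-λI)|: 1.2211, 0.7725, 0.7725, 0.2807.
spectral radius ρ = 1.2211; 1.2211 > 1, so it fails to converge.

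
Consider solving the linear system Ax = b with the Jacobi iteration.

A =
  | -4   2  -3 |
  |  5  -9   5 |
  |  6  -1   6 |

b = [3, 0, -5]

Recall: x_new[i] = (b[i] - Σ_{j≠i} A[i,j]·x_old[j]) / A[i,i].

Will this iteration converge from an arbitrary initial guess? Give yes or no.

Split A = D + L + U, D = diag(-4, -9, 6).
T_J = -D⁻¹(L+U): T[2,1] = -(-1)/(6) = +0.1667; T[2,2] = 0.
  T[0,:] = [+0.0000 +0.5000 -0.7500]
  T[1,:] = [+0.5556 +0.0000 +0.5556]
  T[2,:] = [-1.0000 +0.1667 +0.0000]
|roots of det(T-λI)|: 1.1885, 0.8412, 0.3473.
ρ = 1.1885; 1.1885 > 1 ⇒ diverges.

no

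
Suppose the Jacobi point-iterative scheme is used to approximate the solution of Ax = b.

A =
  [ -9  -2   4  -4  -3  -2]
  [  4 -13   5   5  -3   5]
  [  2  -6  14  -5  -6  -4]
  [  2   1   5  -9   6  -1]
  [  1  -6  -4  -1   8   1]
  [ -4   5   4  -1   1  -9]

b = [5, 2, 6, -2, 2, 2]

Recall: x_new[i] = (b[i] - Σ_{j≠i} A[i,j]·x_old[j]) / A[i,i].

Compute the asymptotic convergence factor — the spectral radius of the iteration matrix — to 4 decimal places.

1.1915

Write A = D+L+U with D = diag(-9, -13, 14, -9, 8, -9).
T_J = -D⁻¹(L+U): T[5,4] = -(1)/(-9) = +0.1111; T[5,5] = 0.
  T[0,:] = [+0.0000, -0.2222, +0.4444, -0.4444, -0.3333, -0.2222]
  T[1,:] = [+0.3077, +0.0000, +0.3846, +0.3846, -0.2308, +0.3846]
  T[2,:] = [-0.1429, +0.4286, +0.0000, +0.3571, +0.4286, +0.2857]
  T[3,:] = [+0.2222, +0.1111, +0.5556, +0.0000, +0.6667, -0.1111]
  T[4,:] = [-0.1250, +0.7500, +0.5000, +0.1250, +0.0000, -0.1250]
  T[5,:] = [-0.4444, +0.5556, +0.4444, -0.1111, +0.1111, +0.0000]
moduli |λ_i(T)| = 1.1915, 0.5453, 0.5453, 0.4532, 0.1332, 0.1332.
ρ(T) = max|λ| = 1.1915; 1.1915 > 1: divergent.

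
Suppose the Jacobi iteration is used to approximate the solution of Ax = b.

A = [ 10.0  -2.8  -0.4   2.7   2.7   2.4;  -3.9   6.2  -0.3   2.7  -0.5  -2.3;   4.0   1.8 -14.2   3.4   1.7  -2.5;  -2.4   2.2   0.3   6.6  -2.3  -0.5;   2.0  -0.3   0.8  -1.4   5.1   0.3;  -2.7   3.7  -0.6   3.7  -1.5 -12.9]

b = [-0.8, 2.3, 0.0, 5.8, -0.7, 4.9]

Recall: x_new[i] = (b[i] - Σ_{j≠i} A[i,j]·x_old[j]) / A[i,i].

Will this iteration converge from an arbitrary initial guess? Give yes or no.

Write A = D+L+U with D = diag(10, 6.2, -14.2, 6.6, 5.1, -12.9).
T_J = -D⁻¹(L+U): T[1,4] = -(-0.5)/(6.2) = +0.0806; T[1,1] = 0.
  T[0,:] = [+0.0000  +0.2800  +0.0400  -0.2700  -0.2700  -0.2400]
  T[1,:] = [+0.6290  +0.0000  +0.0484  -0.4355  +0.0806  +0.3710]
  T[2,:] = [+0.2817  +0.1268  +0.0000  +0.2394  +0.1197  -0.1761]
  T[3,:] = [+0.3636  -0.3333  -0.0455  +0.0000  +0.3485  +0.0758]
  T[4,:] = [-0.3922  +0.0588  -0.1569  +0.2745  +0.0000  -0.0588]
  T[5,:] = [-0.2093  +0.2868  -0.0465  +0.2868  -0.1163  +0.0000]
|λ(T)| sorted: 0.9282, 0.6696, 0.2649, 0.2649, 0.2247, 0.0047.
ρ = 0.9282; 0.9282 < 1 ⇒ converges.

yes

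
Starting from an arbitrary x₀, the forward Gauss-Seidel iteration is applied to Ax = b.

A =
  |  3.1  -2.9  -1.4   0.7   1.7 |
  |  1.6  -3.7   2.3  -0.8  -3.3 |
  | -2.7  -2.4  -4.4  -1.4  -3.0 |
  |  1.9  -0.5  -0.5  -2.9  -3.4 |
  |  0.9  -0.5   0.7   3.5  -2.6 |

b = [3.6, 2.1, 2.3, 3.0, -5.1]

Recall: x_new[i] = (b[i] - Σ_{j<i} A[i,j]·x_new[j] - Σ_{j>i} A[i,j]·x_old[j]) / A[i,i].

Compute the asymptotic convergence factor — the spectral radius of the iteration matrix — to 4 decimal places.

1.2063

A = D + L + U where D = diag(3.1, -3.7, -4.4, -2.9, -2.6).
Gauss-Seidel: T = -(D+L)⁻¹U, row 0 first, T[0,1] = -(-2.9)/(3.1) = +0.9355; later rows by forward substitution.
  T[0,:] = [+0.0000  +0.9355  +0.4516  -0.2258  -0.5484]
  T[1,:] = [+0.0000  +0.4045  +0.8169  -0.3139  -1.1290]
  T[2,:] = [+0.0000  -0.7947  -0.7227  -0.0084  +0.2705]
  T[3,:] = [+0.0000  +0.6802  +0.2796  -0.0924  -1.3837]
  T[4,:] = [+0.0000  +0.9477  +0.1811  -0.1444  -1.7625]
|eigenvalues of T|: 1.2063, 1.0207, 1.0207, 0.0597, 0.0000.
ρ(T) = max|λ| = 1.2063; 1.2063 > 1, so it fails to converge.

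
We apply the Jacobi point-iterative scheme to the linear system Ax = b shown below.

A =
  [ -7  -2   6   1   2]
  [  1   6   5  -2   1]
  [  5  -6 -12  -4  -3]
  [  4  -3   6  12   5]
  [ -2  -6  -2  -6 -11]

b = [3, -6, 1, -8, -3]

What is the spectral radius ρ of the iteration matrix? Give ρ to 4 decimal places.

Let D = diag(-7, 6, -12, 12, -11); L, U the strict triangles.
Jacobi T = -D⁻¹(L+U): T[2,3] = -(-4)/(-12) = -0.3333; T[2,2] = 0.
  T[0,:] = [+0.0000 -0.2857 +0.8571 +0.1429 +0.2857]
  T[1,:] = [-0.1667 +0.0000 -0.8333 +0.3333 -0.1667]
  T[2,:] = [+0.4167 -0.5000 +0.0000 -0.3333 -0.2500]
  T[3,:] = [-0.3333 +0.2500 -0.5000 +0.0000 -0.4167]
  T[4,:] = [-0.1818 -0.5455 -0.1818 -0.5455 +0.0000]
moduli |λ_i(T)| = 1.2398, 0.9653, 0.4442, 0.4442, 0.3916.
ρ(T) = max|λ| = 1.2398; 1.2398 > 1: divergent.

1.2398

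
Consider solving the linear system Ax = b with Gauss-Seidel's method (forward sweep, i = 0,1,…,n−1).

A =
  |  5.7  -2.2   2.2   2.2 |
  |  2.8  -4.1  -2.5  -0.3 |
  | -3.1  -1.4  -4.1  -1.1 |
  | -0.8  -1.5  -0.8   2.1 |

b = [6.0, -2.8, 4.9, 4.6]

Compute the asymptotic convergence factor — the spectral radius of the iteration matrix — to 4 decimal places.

0.9059

Split A = D + L + U, D = diag(5.7, -4.1, -4.1, 2.1).
GS T = -(D+L)⁻¹U: row 0 first, T[0,2] = -(2.2)/(5.7) = -0.3860; later rows by forward substitution.
  T[0,:] = [+0.0000, +0.3860, -0.3860, -0.3860]
  T[1,:] = [+0.0000, +0.2636, -0.8733, -0.3368]
  T[2,:] = [+0.0000, -0.3818, +0.5900, +0.1385]
  T[3,:] = [+0.0000, +0.1898, -0.5461, -0.3348]
|eigenvalues of T|: 0.9059, 0.2980, 0.0891, 0.0000.
ρ = 0.9059; 0.9059 < 1 ⇒ converges.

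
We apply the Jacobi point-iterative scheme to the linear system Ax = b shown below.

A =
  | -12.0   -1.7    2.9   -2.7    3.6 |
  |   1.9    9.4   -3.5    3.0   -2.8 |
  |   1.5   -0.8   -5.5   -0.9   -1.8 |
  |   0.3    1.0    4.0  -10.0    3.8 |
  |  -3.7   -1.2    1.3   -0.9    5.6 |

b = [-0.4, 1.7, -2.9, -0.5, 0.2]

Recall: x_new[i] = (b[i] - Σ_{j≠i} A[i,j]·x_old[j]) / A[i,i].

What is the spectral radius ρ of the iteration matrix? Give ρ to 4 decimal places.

0.8467

Let D = diag(-12, 9.4, -5.5, -10, 5.6); L, U the strict triangles.
Jacobi T = -D⁻¹(L+U): T[4,0] = -(-3.7)/(5.6) = +0.6607; T[4,4] = 0.
  T[0,:] = [+0.0000  -0.1417  +0.2417  -0.2250  +0.3000]
  T[1,:] = [-0.2021  +0.0000  +0.3723  -0.3191  +0.2979]
  T[2,:] = [+0.2727  -0.1455  +0.0000  -0.1636  -0.3273]
  T[3,:] = [+0.0300  +0.1000  +0.4000  +0.0000  +0.3800]
  T[4,:] = [+0.6607  +0.2143  -0.2321  +0.1607  +0.0000]
|roots of det(T-λI)|: 0.8467, 0.3944, 0.3944, 0.3574, 0.1515.
ρ(T) = max|λ| = 0.8467; 0.8467 < 1: convergent.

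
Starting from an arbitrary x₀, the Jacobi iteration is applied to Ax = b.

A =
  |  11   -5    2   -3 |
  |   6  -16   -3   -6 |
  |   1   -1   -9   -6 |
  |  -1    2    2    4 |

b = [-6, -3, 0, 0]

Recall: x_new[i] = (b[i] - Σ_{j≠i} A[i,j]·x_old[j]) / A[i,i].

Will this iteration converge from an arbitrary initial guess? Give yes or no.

yes

Let D = diag(11, -16, -9, 4); L, U the strict triangles.
Jacobi T = -D⁻¹(L+U): T[1,3] = -(-6)/(-16) = -0.3750; T[1,1] = 0.
  T[0,:] = [+0.0000 +0.4545 -0.1818 +0.2727]
  T[1,:] = [+0.3750 +0.0000 -0.1875 -0.3750]
  T[2,:] = [+0.1111 -0.1111 +0.0000 -0.6667]
  T[3,:] = [+0.2500 -0.5000 -0.5000 +0.0000]
|λ(T)| sorted: 0.9388, 0.5887, 0.5149, 0.1647.
ρ(T) = max|λ| = 0.9388; 0.9388 < 1: convergent.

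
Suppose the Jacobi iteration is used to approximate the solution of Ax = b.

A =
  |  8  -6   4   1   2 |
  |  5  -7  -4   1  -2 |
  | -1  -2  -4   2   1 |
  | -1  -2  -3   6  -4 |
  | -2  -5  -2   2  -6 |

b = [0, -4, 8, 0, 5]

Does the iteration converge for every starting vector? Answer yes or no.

A = D + L + U where D = diag(8, -7, -4, 6, -6).
T_J = -D⁻¹(L+U): T[4,0] = -(-2)/(-6) = -0.3333; T[4,4] = 0.
  T[0,:] = [+0.0000  +0.7500  -0.5000  -0.1250  -0.2500]
  T[1,:] = [+0.7143  +0.0000  -0.5714  +0.1429  -0.2857]
  T[2,:] = [-0.2500  -0.5000  +0.0000  +0.5000  +0.2500]
  T[3,:] = [+0.1667  +0.3333  +0.5000  +0.0000  +0.6667]
  T[4,:] = [-0.3333  -0.8333  -0.3333  +0.3333  +0.0000]
|roots of det(T-λI)|: 1.3524, 1.1218, 0.5942, 0.3206, 0.3206.
ρ(T) = max|λ| = 1.3524; 1.3524 > 1 ⇒ diverges.

no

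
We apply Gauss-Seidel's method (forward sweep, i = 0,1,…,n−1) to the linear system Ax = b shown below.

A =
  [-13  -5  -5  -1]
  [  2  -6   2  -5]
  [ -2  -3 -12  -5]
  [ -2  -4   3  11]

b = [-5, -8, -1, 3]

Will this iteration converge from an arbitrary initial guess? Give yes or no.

A = D + L + U where D = diag(-13, -6, -12, 11).
T_GS = -(D+L)⁻¹U: row 0 first, T[0,1] = -(-5)/(-13) = -0.3846; later rows by forward substitution.
  T[0,:] = [+0.0000, -0.3846, -0.3846, -0.0769]
  T[1,:] = [+0.0000, -0.1282, +0.2051, -0.8590]
  T[2,:] = [+0.0000, +0.0962, +0.0128, -0.1891]
  T[3,:] = [+0.0000, -0.1428, +0.0012, -0.2748]
eigenvalue magnitudes: 0.5595, 0.2413, 0.0720, 0.0000.
spectral radius ρ = 0.5595; 0.5595 < 1 ⇒ converges.

yes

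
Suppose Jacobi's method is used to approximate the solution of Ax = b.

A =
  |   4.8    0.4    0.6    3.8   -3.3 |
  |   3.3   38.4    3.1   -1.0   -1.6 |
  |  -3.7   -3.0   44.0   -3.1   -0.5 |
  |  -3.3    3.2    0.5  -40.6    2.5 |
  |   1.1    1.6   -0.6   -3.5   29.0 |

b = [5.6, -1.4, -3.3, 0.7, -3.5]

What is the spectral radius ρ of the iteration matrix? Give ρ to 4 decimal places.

Diagonal D = diag(4.8, 38.4, 44, -40.6, 29); L, U strict lower/upper.
T_J = -D⁻¹(L+U): T[3,0] = -(-3.3)/(-40.6) = -0.0813; T[3,3] = 0.
  T[0,:] = [+0.0000 -0.0833 -0.1250 -0.7917 +0.6875]
  T[1,:] = [-0.0859 +0.0000 -0.0807 +0.0260 +0.0417]
  T[2,:] = [+0.0841 +0.0682 +0.0000 +0.0705 +0.0114]
  T[3,:] = [-0.0813 +0.0788 +0.0123 +0.0000 +0.0616]
  T[4,:] = [-0.0379 -0.0552 +0.0207 +0.1207 +0.0000]
|λ(T)| sorted: 0.2514, 0.1976, 0.1749, 0.1749, 0.1014.
ρ = 0.2514; 0.2514 < 1: convergent.

0.2514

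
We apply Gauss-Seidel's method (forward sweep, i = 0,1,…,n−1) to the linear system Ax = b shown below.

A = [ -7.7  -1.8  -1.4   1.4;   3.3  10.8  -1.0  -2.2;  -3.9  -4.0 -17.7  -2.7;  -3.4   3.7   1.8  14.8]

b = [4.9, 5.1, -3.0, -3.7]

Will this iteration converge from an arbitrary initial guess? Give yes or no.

yes

Write A = D+L+U with D = diag(-7.7, 10.8, -17.7, 14.8).
T_GS = -(D+L)⁻¹U: row 0 first, T[0,1] = -(-1.8)/(-7.7) = -0.2338; later rows by forward substitution.
  T[0,:] = [+0.0000 -0.2338 -0.1818 +0.1818]
  T[1,:] = [+0.0000 +0.0714 +0.1481 +0.1481]
  T[2,:] = [+0.0000 +0.0354 +0.0066 -0.2261]
  T[3,:] = [+0.0000 -0.0759 -0.0796 +0.0322]
|eigenvalues of T|: 0.1824, 0.0645, 0.0645, 0.0000.
ρ(T) = max|λ| = 0.1824; 0.1824 < 1, so it converges for any x₀.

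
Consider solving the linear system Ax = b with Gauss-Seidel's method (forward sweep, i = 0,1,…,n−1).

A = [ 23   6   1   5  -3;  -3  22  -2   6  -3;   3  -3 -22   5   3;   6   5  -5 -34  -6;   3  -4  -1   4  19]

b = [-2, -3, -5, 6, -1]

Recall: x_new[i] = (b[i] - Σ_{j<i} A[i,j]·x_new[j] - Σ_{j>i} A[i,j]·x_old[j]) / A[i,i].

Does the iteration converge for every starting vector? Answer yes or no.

Let D = diag(23, 22, -22, -34, 19); L, U the strict triangles.
Gauss-Seidel: T = -(D+L)⁻¹U, row 0 first, T[0,2] = -(1)/(23) = -0.0435; later rows by forward substitution.
  T[0,:] = [+0.0000, -0.2609, -0.0435, -0.2174, +0.1304]
  T[1,:] = [+0.0000, -0.0356, +0.0850, -0.3024, +0.1542]
  T[2,:] = [+0.0000, -0.0307, -0.0175, +0.2389, +0.1331]
  T[3,:] = [+0.0000, -0.0467, +0.0074, -0.1180, -0.1504]
  T[4,:] = [+0.0000, +0.0419, +0.0223, +0.0081, +0.0505]
|λ(T)| sorted: 0.1804, 0.1139, 0.1021, 0.0716, 0.0000.
ρ = 0.1804; 0.1804 < 1 ⇒ converges.

yes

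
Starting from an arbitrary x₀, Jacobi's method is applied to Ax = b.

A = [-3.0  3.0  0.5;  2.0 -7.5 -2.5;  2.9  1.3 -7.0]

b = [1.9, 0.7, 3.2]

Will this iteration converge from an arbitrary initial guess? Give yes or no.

Write A = D+L+U with D = diag(-3, -7.5, -7).
Jacobi: T = -D⁻¹(L+U), T[0,1] = -(3)/(-3) = +1.0000; T[0,0] = 0.
  T[0,:] = [+0.0000 +1.0000 +0.1667]
  T[1,:] = [+0.2667 +0.0000 -0.3333]
  T[2,:] = [+0.4143 +0.1857 +0.0000]
moduli |λ_i(T)| = 0.6814, 0.4365, 0.4365.
ρ(T) = max|λ| = 0.6814; 0.6814 < 1, so it converges for any x₀.

yes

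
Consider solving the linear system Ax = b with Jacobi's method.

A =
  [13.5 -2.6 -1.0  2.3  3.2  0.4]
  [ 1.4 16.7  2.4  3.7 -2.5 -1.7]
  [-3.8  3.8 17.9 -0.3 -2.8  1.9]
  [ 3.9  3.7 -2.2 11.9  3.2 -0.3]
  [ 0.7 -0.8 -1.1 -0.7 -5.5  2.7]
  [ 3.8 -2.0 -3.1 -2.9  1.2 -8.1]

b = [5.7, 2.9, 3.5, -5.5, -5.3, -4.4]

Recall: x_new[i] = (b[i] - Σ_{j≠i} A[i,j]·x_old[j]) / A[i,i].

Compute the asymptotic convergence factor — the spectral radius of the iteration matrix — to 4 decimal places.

0.5468

Let D = diag(13.5, 16.7, 17.9, 11.9, -5.5, -8.1); L, U the strict triangles.
Jacobi: T = -D⁻¹(L+U), T[2,0] = -(-3.8)/(17.9) = +0.2123; T[2,2] = 0.
  T[0,:] = [+0.0000  +0.1926  +0.0741  -0.1704  -0.2370  -0.0296]
  T[1,:] = [-0.0838  +0.0000  -0.1437  -0.2216  +0.1497  +0.1018]
  T[2,:] = [+0.2123  -0.2123  +0.0000  +0.0168  +0.1564  -0.1061]
  T[3,:] = [-0.3277  -0.3109  +0.1849  +0.0000  -0.2689  +0.0252]
  T[4,:] = [+0.1273  -0.1455  -0.2000  -0.1273  +0.0000  +0.4909]
  T[5,:] = [+0.4691  -0.2469  -0.3827  -0.3580  +0.1481  +0.0000]
|eigenvalues of T|: 0.5468, 0.4462, 0.4462, 0.4033, 0.4033, 0.1153.
spectral radius ρ = 0.5468; 0.5468 < 1, so it converges for any x₀.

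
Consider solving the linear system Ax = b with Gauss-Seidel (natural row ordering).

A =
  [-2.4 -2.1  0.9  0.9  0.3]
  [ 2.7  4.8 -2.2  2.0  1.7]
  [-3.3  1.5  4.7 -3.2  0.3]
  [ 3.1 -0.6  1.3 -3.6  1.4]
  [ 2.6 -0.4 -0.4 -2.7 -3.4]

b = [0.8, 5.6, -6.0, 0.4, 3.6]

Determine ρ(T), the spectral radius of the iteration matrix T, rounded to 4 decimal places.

Write A = D+L+U with D = diag(-2.4, 4.8, 4.7, -3.6, -3.4).
T_GS = -(D+L)⁻¹U: row 0 first, T[0,1] = -(-2.1)/(-2.4) = -0.8750; later rows by forward substitution.
  T[0,:] = [+0.0000, -0.8750, +0.3750, +0.3750, +0.1250]
  T[1,:] = [+0.0000, +0.4922, +0.2474, -0.6276, -0.4245]
  T[2,:] = [+0.0000, -0.7714, +0.1843, +1.1444, +0.1594]
  T[3,:] = [+0.0000, -1.1141, +0.3483, +0.8408, +0.6248]
  T[4,:] = [+0.0000, +0.2484, -0.0406, -0.4417, -0.3694]
|eigenvalues of T|: 1.3138, 0.4949, 0.3534, 0.3534, 0.0000.
ρ(T) = max|λ| = 1.3138; 1.3138 > 1: divergent.

1.3138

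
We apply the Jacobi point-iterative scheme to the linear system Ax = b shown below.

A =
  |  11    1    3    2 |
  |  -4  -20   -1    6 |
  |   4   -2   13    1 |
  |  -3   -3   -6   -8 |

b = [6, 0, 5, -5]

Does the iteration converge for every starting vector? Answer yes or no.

yes

Let D = diag(11, -20, 13, -8); L, U the strict triangles.
Jacobi: T = -D⁻¹(L+U), T[0,2] = -(3)/(11) = -0.2727; T[0,0] = 0.
  T[0,:] = [+0.0000  -0.0909  -0.2727  -0.1818]
  T[1,:] = [-0.2000  +0.0000  -0.0500  +0.3000]
  T[2,:] = [-0.3077  +0.1538  +0.0000  -0.0769]
  T[3,:] = [-0.3750  -0.3750  -0.7500  +0.0000]
|roots of det(T-λI)|: 0.5322, 0.3735, 0.3735, 0.0795.
ρ = 0.5322; 0.5322 < 1: convergent.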